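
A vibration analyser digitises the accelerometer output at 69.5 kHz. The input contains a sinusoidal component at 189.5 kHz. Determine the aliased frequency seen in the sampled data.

19 kHz

189.5 kHz mod fs = 50.5 kHz.
50.5 kHz > fs/2 = 34.75 kHz, folds to fs − 50.5 kHz = 19 kHz.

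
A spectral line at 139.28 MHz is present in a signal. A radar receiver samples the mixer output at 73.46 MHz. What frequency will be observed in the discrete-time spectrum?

7.64 MHz

139.28 MHz mod fs = 65.82 MHz.
65.82 MHz > fs/2 = 36.73 MHz, folds to fs − 65.82 MHz = 7.64 MHz.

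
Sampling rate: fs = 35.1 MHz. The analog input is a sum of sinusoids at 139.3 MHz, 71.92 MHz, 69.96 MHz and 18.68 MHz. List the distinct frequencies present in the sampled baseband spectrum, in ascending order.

fs/2 = 17.55 MHz.
139.3 MHz mod fs = 34 MHz.
34 MHz > fs/2 = 17.55 MHz, folds to fs − 34 MHz = 1.1 MHz.
71.92 MHz mod fs = 1.72 MHz.
1.72 MHz ≤ fs/2 = 17.55 MHz, appears at 1.72 MHz.
69.96 MHz mod fs = 34.86 MHz.
34.86 MHz > fs/2 = 17.55 MHz, folds to fs − 34.86 MHz = 0.24 MHz.
18.68 MHz > fs/2 = 17.55 MHz, folds to fs − 18.68 MHz = 16.42 MHz.
Distinct values: {0.24 MHz, 1.1 MHz, 1.72 MHz, 16.42 MHz}.

0.24 MHz, 1.1 MHz, 1.72 MHz, 16.42 MHz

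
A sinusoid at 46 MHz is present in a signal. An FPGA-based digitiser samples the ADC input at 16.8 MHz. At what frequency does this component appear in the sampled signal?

46 MHz mod fs = 12.4 MHz.
12.4 MHz > fs/2 = 8.4 MHz, folds to fs − 12.4 MHz = 4.4 MHz.

4.4 MHz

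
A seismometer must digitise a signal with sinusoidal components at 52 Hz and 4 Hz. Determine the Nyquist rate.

104 Hz

Highest-frequency component: 52 Hz.
Nyquist rate = 2 × 52 Hz = 104 Hz.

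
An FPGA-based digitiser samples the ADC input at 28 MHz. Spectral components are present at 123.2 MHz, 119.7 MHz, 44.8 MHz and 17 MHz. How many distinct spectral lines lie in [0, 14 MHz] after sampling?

fs/2 = 14 MHz.
123.2 MHz mod fs = 11.2 MHz.
11.2 MHz ≤ fs/2 = 14 MHz, appears at 11.2 MHz.
119.7 MHz mod fs = 7.7 MHz.
7.7 MHz ≤ fs/2 = 14 MHz, appears at 7.7 MHz.
44.8 MHz mod fs = 16.8 MHz.
16.8 MHz > fs/2 = 14 MHz, folds to fs − 16.8 MHz = 11.2 MHz.
17 MHz > fs/2 = 14 MHz, folds to fs − 17 MHz = 11 MHz.
Distinct values: {7.7 MHz, 11 MHz, 11.2 MHz} → 3.

3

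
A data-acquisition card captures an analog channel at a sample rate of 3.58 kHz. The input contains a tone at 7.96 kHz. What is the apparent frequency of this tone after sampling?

0.8 kHz

7.96 kHz mod fs = 0.8 kHz.
0.8 kHz ≤ fs/2 = 1.79 kHz, appears at 0.8 kHz.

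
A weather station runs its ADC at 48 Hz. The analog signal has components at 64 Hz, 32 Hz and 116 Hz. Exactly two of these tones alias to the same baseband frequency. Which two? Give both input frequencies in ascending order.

32 Hz, 64 Hz

fs/2 = 24 Hz.
64 Hz mod fs = 16 Hz.
16 Hz ≤ fs/2 = 24 Hz, appears at 16 Hz.
32 Hz > fs/2 = 24 Hz, folds to fs − 32 Hz = 16 Hz.
116 Hz mod fs = 20 Hz.
20 Hz ≤ fs/2 = 24 Hz, appears at 20 Hz.
32 Hz and 64 Hz both map to 16 Hz.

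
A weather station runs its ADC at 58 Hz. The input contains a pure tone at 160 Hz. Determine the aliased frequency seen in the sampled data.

14 Hz

160 Hz mod fs = 44 Hz.
44 Hz > fs/2 = 29 Hz, folds to fs − 44 Hz = 14 Hz.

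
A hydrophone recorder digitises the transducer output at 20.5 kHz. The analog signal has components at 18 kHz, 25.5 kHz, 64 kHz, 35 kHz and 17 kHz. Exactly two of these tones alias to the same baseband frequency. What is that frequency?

2.5 kHz

fs/2 = 10.25 kHz.
18 kHz > fs/2 = 10.25 kHz, folds to fs − 18 kHz = 2.5 kHz.
25.5 kHz mod fs = 5 kHz.
5 kHz ≤ fs/2 = 10.25 kHz, appears at 5 kHz.
64 kHz mod fs = 2.5 kHz.
2.5 kHz ≤ fs/2 = 10.25 kHz, appears at 2.5 kHz.
35 kHz mod fs = 14.5 kHz.
14.5 kHz > fs/2 = 10.25 kHz, folds to fs − 14.5 kHz = 6 kHz.
17 kHz > fs/2 = 10.25 kHz, folds to fs − 17 kHz = 3.5 kHz.
18 kHz and 64 kHz both map to 2.5 kHz.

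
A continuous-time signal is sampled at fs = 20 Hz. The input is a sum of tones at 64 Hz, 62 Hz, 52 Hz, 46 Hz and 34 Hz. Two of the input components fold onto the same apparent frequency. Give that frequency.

6 Hz

fs/2 = 10 Hz.
64 Hz mod fs = 4 Hz.
4 Hz ≤ fs/2 = 10 Hz, appears at 4 Hz.
62 Hz mod fs = 2 Hz.
2 Hz ≤ fs/2 = 10 Hz, appears at 2 Hz.
52 Hz mod fs = 12 Hz.
12 Hz > fs/2 = 10 Hz, folds to fs − 12 Hz = 8 Hz.
46 Hz mod fs = 6 Hz.
6 Hz ≤ fs/2 = 10 Hz, appears at 6 Hz.
34 Hz mod fs = 14 Hz.
14 Hz > fs/2 = 10 Hz, folds to fs − 14 Hz = 6 Hz.
34 Hz and 46 Hz both map to 6 Hz.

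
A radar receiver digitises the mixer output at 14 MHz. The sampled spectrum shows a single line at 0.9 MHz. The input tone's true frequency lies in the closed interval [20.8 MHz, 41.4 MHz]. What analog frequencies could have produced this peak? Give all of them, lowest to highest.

27.1 MHz, 28.9 MHz, 41.1 MHz

Frequencies that alias to 0.9 MHz are k·fs ± 0.9 MHz for integer k ≥ 0.
k=0: 0.9 MHz.
k=1: 13.1 MHz, 14.9 MHz.
k=2: 27.1 MHz, 28.9 MHz.
k=3: 41.1 MHz, 42.9 MHz.
k=4: 55.1 MHz, 56.9 MHz.
Within [20.8 MHz, 41.4 MHz]: 27.1 MHz, 28.9 MHz, 41.1 MHz.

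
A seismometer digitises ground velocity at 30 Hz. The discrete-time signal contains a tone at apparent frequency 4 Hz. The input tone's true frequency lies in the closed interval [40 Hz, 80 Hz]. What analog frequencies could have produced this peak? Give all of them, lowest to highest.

56 Hz, 64 Hz

Frequencies that alias to 4 Hz are k·fs ± 4 Hz for integer k ≥ 0.
k=0: 4 Hz.
k=1: 26 Hz, 34 Hz.
k=2: 56 Hz, 64 Hz.
k=3: 86 Hz, 94 Hz.
Within [40 Hz, 80 Hz]: 56 Hz, 64 Hz.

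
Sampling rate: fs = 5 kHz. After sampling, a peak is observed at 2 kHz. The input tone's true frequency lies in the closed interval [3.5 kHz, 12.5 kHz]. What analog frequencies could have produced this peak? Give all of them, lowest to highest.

7 kHz, 8 kHz, 12 kHz

Frequencies that alias to 2 kHz are k·fs ± 2 kHz for integer k ≥ 0.
k=0: 2 kHz.
k=1: 3 kHz, 7 kHz.
k=2: 8 kHz, 12 kHz.
k=3: 13 kHz, 17 kHz.
Within [3.5 kHz, 12.5 kHz]: 7 kHz, 8 kHz, 12 kHz.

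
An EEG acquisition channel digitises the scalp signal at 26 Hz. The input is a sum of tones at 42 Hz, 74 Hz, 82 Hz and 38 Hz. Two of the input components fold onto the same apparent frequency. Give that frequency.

fs/2 = 13 Hz.
42 Hz mod fs = 16 Hz.
16 Hz > fs/2 = 13 Hz, folds to fs − 16 Hz = 10 Hz.
74 Hz mod fs = 22 Hz.
22 Hz > fs/2 = 13 Hz, folds to fs − 22 Hz = 4 Hz.
82 Hz mod fs = 4 Hz.
4 Hz ≤ fs/2 = 13 Hz, appears at 4 Hz.
38 Hz mod fs = 12 Hz.
12 Hz ≤ fs/2 = 13 Hz, appears at 12 Hz.
74 Hz and 82 Hz both map to 4 Hz.

4 Hz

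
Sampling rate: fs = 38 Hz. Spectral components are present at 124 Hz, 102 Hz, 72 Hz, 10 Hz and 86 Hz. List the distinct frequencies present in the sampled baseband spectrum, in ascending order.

4 Hz, 10 Hz, 12 Hz

fs/2 = 19 Hz.
124 Hz mod fs = 10 Hz.
10 Hz ≤ fs/2 = 19 Hz, appears at 10 Hz.
102 Hz mod fs = 26 Hz.
26 Hz > fs/2 = 19 Hz, folds to fs − 26 Hz = 12 Hz.
72 Hz mod fs = 34 Hz.
34 Hz > fs/2 = 19 Hz, folds to fs − 34 Hz = 4 Hz.
10 Hz ≤ fs/2 = 19 Hz, passes unchanged.
86 Hz mod fs = 10 Hz.
10 Hz ≤ fs/2 = 19 Hz, appears at 10 Hz.
Distinct values: {4 Hz, 10 Hz, 12 Hz}.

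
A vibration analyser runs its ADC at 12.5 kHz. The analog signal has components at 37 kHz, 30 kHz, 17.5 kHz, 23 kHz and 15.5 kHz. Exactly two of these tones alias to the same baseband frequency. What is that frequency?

5 kHz

fs/2 = 6.25 kHz.
37 kHz mod fs = 12 kHz.
12 kHz > fs/2 = 6.25 kHz, folds to fs − 12 kHz = 0.5 kHz.
30 kHz mod fs = 5 kHz.
5 kHz ≤ fs/2 = 6.25 kHz, appears at 5 kHz.
17.5 kHz mod fs = 5 kHz.
5 kHz ≤ fs/2 = 6.25 kHz, appears at 5 kHz.
23 kHz mod fs = 10.5 kHz.
10.5 kHz > fs/2 = 6.25 kHz, folds to fs − 10.5 kHz = 2 kHz.
15.5 kHz mod fs = 3 kHz.
3 kHz ≤ fs/2 = 6.25 kHz, appears at 3 kHz.
17.5 kHz and 30 kHz both map to 5 kHz.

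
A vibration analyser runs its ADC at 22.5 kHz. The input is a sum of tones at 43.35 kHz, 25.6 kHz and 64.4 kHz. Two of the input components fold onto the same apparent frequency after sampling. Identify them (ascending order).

fs/2 = 11.25 kHz.
43.35 kHz mod fs = 20.85 kHz.
20.85 kHz > fs/2 = 11.25 kHz, folds to fs − 20.85 kHz = 1.65 kHz.
25.6 kHz mod fs = 3.1 kHz.
3.1 kHz ≤ fs/2 = 11.25 kHz, appears at 3.1 kHz.
64.4 kHz mod fs = 19.4 kHz.
19.4 kHz > fs/2 = 11.25 kHz, folds to fs − 19.4 kHz = 3.1 kHz.
25.6 kHz and 64.4 kHz both map to 3.1 kHz.

25.6 kHz, 64.4 kHz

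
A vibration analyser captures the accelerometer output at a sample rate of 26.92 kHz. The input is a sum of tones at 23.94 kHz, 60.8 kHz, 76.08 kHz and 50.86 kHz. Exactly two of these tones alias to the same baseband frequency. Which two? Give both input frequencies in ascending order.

fs/2 = 13.46 kHz.
23.94 kHz > fs/2 = 13.46 kHz, folds to fs − 23.94 kHz = 2.98 kHz.
60.8 kHz mod fs = 6.96 kHz.
6.96 kHz ≤ fs/2 = 13.46 kHz, appears at 6.96 kHz.
76.08 kHz mod fs = 22.24 kHz.
22.24 kHz > fs/2 = 13.46 kHz, folds to fs − 22.24 kHz = 4.68 kHz.
50.86 kHz mod fs = 23.94 kHz.
23.94 kHz > fs/2 = 13.46 kHz, folds to fs − 23.94 kHz = 2.98 kHz.
23.94 kHz and 50.86 kHz both map to 2.98 kHz.

23.94 kHz, 50.86 kHz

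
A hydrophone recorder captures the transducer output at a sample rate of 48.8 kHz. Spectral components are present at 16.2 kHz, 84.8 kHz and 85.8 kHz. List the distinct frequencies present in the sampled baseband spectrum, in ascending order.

11.8 kHz, 12.8 kHz, 16.2 kHz

fs/2 = 24.4 kHz.
16.2 kHz ≤ fs/2 = 24.4 kHz, passes unchanged.
84.8 kHz mod fs = 36 kHz.
36 kHz > fs/2 = 24.4 kHz, folds to fs − 36 kHz = 12.8 kHz.
85.8 kHz mod fs = 37 kHz.
37 kHz > fs/2 = 24.4 kHz, folds to fs − 37 kHz = 11.8 kHz.
Distinct values: {11.8 kHz, 12.8 kHz, 16.2 kHz}.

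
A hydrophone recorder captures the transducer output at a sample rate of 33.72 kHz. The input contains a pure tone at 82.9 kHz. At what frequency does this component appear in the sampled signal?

82.9 kHz mod fs = 15.46 kHz.
15.46 kHz ≤ fs/2 = 16.86 kHz, appears at 15.46 kHz.

15.46 kHz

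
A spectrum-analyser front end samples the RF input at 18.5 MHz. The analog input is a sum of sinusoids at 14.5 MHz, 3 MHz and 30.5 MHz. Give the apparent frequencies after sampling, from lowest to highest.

3 MHz, 4 MHz, 6.5 MHz

fs/2 = 9.25 MHz.
14.5 MHz > fs/2 = 9.25 MHz, folds to fs − 14.5 MHz = 4 MHz.
3 MHz ≤ fs/2 = 9.25 MHz, passes unchanged.
30.5 MHz mod fs = 12 MHz.
12 MHz > fs/2 = 9.25 MHz, folds to fs − 12 MHz = 6.5 MHz.
Distinct values: {3 MHz, 4 MHz, 6.5 MHz}.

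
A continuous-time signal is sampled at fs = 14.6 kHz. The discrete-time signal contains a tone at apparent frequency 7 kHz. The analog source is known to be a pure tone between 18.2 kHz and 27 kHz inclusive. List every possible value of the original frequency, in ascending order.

Frequencies that alias to 7 kHz are k·fs ± 7 kHz for integer k ≥ 0.
k=0: 7 kHz.
k=1: 7.6 kHz, 21.6 kHz.
k=2: 22.2 kHz, 36.2 kHz.
k=3: 36.8 kHz, 50.8 kHz.
Within [18.2 kHz, 27 kHz]: 21.6 kHz, 22.2 kHz.

21.6 kHz, 22.2 kHz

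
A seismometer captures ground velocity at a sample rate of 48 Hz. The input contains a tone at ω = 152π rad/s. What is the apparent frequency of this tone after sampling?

ω = 152π rad/s → f = ω/(2π) = 76 Hz.
76 Hz mod fs = 28 Hz.
28 Hz > fs/2 = 24 Hz, folds to fs − 28 Hz = 20 Hz.

20 Hz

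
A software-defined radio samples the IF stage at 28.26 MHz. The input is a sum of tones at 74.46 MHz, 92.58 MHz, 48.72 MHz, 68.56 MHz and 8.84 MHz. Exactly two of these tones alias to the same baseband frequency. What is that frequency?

7.8 MHz

fs/2 = 14.13 MHz.
74.46 MHz mod fs = 17.94 MHz.
17.94 MHz > fs/2 = 14.13 MHz, folds to fs − 17.94 MHz = 10.32 MHz.
92.58 MHz mod fs = 7.8 MHz.
7.8 MHz ≤ fs/2 = 14.13 MHz, appears at 7.8 MHz.
48.72 MHz mod fs = 20.46 MHz.
20.46 MHz > fs/2 = 14.13 MHz, folds to fs − 20.46 MHz = 7.8 MHz.
68.56 MHz mod fs = 12.04 MHz.
12.04 MHz ≤ fs/2 = 14.13 MHz, appears at 12.04 MHz.
8.84 MHz ≤ fs/2 = 14.13 MHz, passes unchanged.
48.72 MHz and 92.58 MHz both map to 7.8 MHz.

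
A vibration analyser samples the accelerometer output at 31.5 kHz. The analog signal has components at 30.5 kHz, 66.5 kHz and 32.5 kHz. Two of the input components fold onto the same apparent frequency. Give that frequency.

1 kHz

fs/2 = 15.75 kHz.
30.5 kHz > fs/2 = 15.75 kHz, folds to fs − 30.5 kHz = 1 kHz.
66.5 kHz mod fs = 3.5 kHz.
3.5 kHz ≤ fs/2 = 15.75 kHz, appears at 3.5 kHz.
32.5 kHz mod fs = 1 kHz.
1 kHz ≤ fs/2 = 15.75 kHz, appears at 1 kHz.
30.5 kHz and 32.5 kHz both map to 1 kHz.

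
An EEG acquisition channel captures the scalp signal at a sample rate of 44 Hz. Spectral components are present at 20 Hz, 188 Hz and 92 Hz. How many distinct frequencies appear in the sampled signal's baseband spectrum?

fs/2 = 22 Hz.
20 Hz ≤ fs/2 = 22 Hz, passes unchanged.
188 Hz mod fs = 12 Hz.
12 Hz ≤ fs/2 = 22 Hz, appears at 12 Hz.
92 Hz mod fs = 4 Hz.
4 Hz ≤ fs/2 = 22 Hz, appears at 4 Hz.
Distinct values: {4 Hz, 12 Hz, 20 Hz} → 3.

3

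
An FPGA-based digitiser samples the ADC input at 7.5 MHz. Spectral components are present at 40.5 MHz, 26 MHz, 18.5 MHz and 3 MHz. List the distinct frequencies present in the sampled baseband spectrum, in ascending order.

fs/2 = 3.75 MHz.
40.5 MHz mod fs = 3 MHz.
3 MHz ≤ fs/2 = 3.75 MHz, appears at 3 MHz.
26 MHz mod fs = 3.5 MHz.
3.5 MHz ≤ fs/2 = 3.75 MHz, appears at 3.5 MHz.
18.5 MHz mod fs = 3.5 MHz.
3.5 MHz ≤ fs/2 = 3.75 MHz, appears at 3.5 MHz.
3 MHz ≤ fs/2 = 3.75 MHz, passes unchanged.
Distinct values: {3 MHz, 3.5 MHz}.

3 MHz, 3.5 MHz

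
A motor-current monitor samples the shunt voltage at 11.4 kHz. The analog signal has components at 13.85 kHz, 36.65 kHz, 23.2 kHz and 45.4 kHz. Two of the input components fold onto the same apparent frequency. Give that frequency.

2.45 kHz

fs/2 = 5.7 kHz.
13.85 kHz mod fs = 2.45 kHz.
2.45 kHz ≤ fs/2 = 5.7 kHz, appears at 2.45 kHz.
36.65 kHz mod fs = 2.45 kHz.
2.45 kHz ≤ fs/2 = 5.7 kHz, appears at 2.45 kHz.
23.2 kHz mod fs = 0.4 kHz.
0.4 kHz ≤ fs/2 = 5.7 kHz, appears at 0.4 kHz.
45.4 kHz mod fs = 11.2 kHz.
11.2 kHz > fs/2 = 5.7 kHz, folds to fs − 11.2 kHz = 0.2 kHz.
13.85 kHz and 36.65 kHz both map to 2.45 kHz.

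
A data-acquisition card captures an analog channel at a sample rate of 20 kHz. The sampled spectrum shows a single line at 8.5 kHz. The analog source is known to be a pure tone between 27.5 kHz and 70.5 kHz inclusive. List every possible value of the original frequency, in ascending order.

Frequencies that alias to 8.5 kHz are k·fs ± 8.5 kHz for integer k ≥ 0.
k=0: 8.5 kHz.
k=1: 11.5 kHz, 28.5 kHz.
k=2: 31.5 kHz, 48.5 kHz.
k=3: 51.5 kHz, 68.5 kHz.
k=4: 71.5 kHz, 88.5 kHz.
Within [27.5 kHz, 70.5 kHz]: 28.5 kHz, 31.5 kHz, 48.5 kHz, 51.5 kHz, 68.5 kHz.

28.5 kHz, 31.5 kHz, 48.5 kHz, 51.5 kHz, 68.5 kHz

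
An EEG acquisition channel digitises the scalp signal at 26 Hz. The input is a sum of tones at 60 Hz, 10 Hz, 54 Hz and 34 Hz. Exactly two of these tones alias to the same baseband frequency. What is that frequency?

fs/2 = 13 Hz.
60 Hz mod fs = 8 Hz.
8 Hz ≤ fs/2 = 13 Hz, appears at 8 Hz.
10 Hz ≤ fs/2 = 13 Hz, passes unchanged.
54 Hz mod fs = 2 Hz.
2 Hz ≤ fs/2 = 13 Hz, appears at 2 Hz.
34 Hz mod fs = 8 Hz.
8 Hz ≤ fs/2 = 13 Hz, appears at 8 Hz.
34 Hz and 60 Hz both map to 8 Hz.

8 Hz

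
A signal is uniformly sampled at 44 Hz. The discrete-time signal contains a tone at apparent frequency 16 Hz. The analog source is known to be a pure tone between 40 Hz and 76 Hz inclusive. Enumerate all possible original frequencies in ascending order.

60 Hz, 72 Hz

Frequencies that alias to 16 Hz are k·fs ± 16 Hz for integer k ≥ 0.
k=0: 16 Hz.
k=1: 28 Hz, 60 Hz.
k=2: 72 Hz, 104 Hz.
k=3: 116 Hz, 148 Hz.
Within [40 Hz, 76 Hz]: 60 Hz, 72 Hz.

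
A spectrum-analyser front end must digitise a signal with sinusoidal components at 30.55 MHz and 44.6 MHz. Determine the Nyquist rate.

89.2 MHz

Highest-frequency component: 44.6 MHz.
Nyquist rate = 2 × 44.6 MHz = 89.2 MHz.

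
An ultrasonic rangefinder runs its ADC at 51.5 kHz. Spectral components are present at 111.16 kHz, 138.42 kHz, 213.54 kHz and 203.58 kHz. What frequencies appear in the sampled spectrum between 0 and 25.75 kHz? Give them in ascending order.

2.42 kHz, 7.54 kHz, 8.16 kHz, 16.08 kHz

fs/2 = 25.75 kHz.
111.16 kHz mod fs = 8.16 kHz.
8.16 kHz ≤ fs/2 = 25.75 kHz, appears at 8.16 kHz.
138.42 kHz mod fs = 35.42 kHz.
35.42 kHz > fs/2 = 25.75 kHz, folds to fs − 35.42 kHz = 16.08 kHz.
213.54 kHz mod fs = 7.54 kHz.
7.54 kHz ≤ fs/2 = 25.75 kHz, appears at 7.54 kHz.
203.58 kHz mod fs = 49.08 kHz.
49.08 kHz > fs/2 = 25.75 kHz, folds to fs − 49.08 kHz = 2.42 kHz.
Distinct values: {2.42 kHz, 7.54 kHz, 8.16 kHz, 16.08 kHz}.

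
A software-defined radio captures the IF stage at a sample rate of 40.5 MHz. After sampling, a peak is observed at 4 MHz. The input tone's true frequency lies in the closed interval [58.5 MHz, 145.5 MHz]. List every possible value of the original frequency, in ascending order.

Frequencies that alias to 4 MHz are k·fs ± 4 MHz for integer k ≥ 0.
k=0: 4 MHz.
k=1: 36.5 MHz, 44.5 MHz.
k=2: 77 MHz, 85 MHz.
k=3: 117.5 MHz, 125.5 MHz.
k=4: 158 MHz, 166 MHz.
Within [58.5 MHz, 145.5 MHz]: 77 MHz, 85 MHz, 117.5 MHz, 125.5 MHz.

77 MHz, 85 MHz, 117.5 MHz, 125.5 MHz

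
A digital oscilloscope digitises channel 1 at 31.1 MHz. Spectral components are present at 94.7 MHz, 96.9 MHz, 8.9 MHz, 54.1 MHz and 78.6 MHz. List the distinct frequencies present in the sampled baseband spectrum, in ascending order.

1.4 MHz, 3.6 MHz, 8.1 MHz, 8.9 MHz, 14.7 MHz

fs/2 = 15.55 MHz.
94.7 MHz mod fs = 1.4 MHz.
1.4 MHz ≤ fs/2 = 15.55 MHz, appears at 1.4 MHz.
96.9 MHz mod fs = 3.6 MHz.
3.6 MHz ≤ fs/2 = 15.55 MHz, appears at 3.6 MHz.
8.9 MHz ≤ fs/2 = 15.55 MHz, passes unchanged.
54.1 MHz mod fs = 23 MHz.
23 MHz > fs/2 = 15.55 MHz, folds to fs − 23 MHz = 8.1 MHz.
78.6 MHz mod fs = 16.4 MHz.
16.4 MHz > fs/2 = 15.55 MHz, folds to fs − 16.4 MHz = 14.7 MHz.
Distinct values: {1.4 MHz, 3.6 MHz, 8.1 MHz, 8.9 MHz, 14.7 MHz}.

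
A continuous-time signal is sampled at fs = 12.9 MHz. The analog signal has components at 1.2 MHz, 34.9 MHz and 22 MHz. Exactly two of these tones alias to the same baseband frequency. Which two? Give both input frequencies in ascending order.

fs/2 = 6.45 MHz.
1.2 MHz ≤ fs/2 = 6.45 MHz, passes unchanged.
34.9 MHz mod fs = 9.1 MHz.
9.1 MHz > fs/2 = 6.45 MHz, folds to fs − 9.1 MHz = 3.8 MHz.
22 MHz mod fs = 9.1 MHz.
9.1 MHz > fs/2 = 6.45 MHz, folds to fs − 9.1 MHz = 3.8 MHz.
22 MHz and 34.9 MHz both map to 3.8 MHz.

22 MHz, 34.9 MHz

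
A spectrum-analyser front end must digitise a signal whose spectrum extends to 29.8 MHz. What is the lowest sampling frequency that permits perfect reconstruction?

Nyquist rate = 2 × 29.8 MHz = 59.6 MHz.

59.6 MHz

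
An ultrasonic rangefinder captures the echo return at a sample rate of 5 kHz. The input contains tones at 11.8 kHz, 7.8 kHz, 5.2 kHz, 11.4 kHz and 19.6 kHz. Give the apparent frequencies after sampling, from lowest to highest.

fs/2 = 2.5 kHz.
11.8 kHz mod fs = 1.8 kHz.
1.8 kHz ≤ fs/2 = 2.5 kHz, appears at 1.8 kHz.
7.8 kHz mod fs = 2.8 kHz.
2.8 kHz > fs/2 = 2.5 kHz, folds to fs − 2.8 kHz = 2.2 kHz.
5.2 kHz mod fs = 0.2 kHz.
0.2 kHz ≤ fs/2 = 2.5 kHz, appears at 0.2 kHz.
11.4 kHz mod fs = 1.4 kHz.
1.4 kHz ≤ fs/2 = 2.5 kHz, appears at 1.4 kHz.
19.6 kHz mod fs = 4.6 kHz.
4.6 kHz > fs/2 = 2.5 kHz, folds to fs − 4.6 kHz = 0.4 kHz.
Distinct values: {0.2 kHz, 0.4 kHz, 1.4 kHz, 1.8 kHz, 2.2 kHz}.

0.2 kHz, 0.4 kHz, 1.4 kHz, 1.8 kHz, 2.2 kHz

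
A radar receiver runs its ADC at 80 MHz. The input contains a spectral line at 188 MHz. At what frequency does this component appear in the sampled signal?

28 MHz

188 MHz mod fs = 28 MHz.
28 MHz ≤ fs/2 = 40 MHz, appears at 28 MHz.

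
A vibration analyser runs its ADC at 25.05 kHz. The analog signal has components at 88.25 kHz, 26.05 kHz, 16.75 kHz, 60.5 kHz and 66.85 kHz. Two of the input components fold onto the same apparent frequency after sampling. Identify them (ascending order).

fs/2 = 12.525 kHz.
88.25 kHz mod fs = 13.1 kHz.
13.1 kHz > fs/2 = 12.525 kHz, folds to fs − 13.1 kHz = 11.95 kHz.
26.05 kHz mod fs = 1 kHz.
1 kHz ≤ fs/2 = 12.525 kHz, appears at 1 kHz.
16.75 kHz > fs/2 = 12.525 kHz, folds to fs − 16.75 kHz = 8.3 kHz.
60.5 kHz mod fs = 10.4 kHz.
10.4 kHz ≤ fs/2 = 12.525 kHz, appears at 10.4 kHz.
66.85 kHz mod fs = 16.75 kHz.
16.75 kHz > fs/2 = 12.525 kHz, folds to fs − 16.75 kHz = 8.3 kHz.
16.75 kHz and 66.85 kHz both map to 8.3 kHz.

16.75 kHz, 66.85 kHz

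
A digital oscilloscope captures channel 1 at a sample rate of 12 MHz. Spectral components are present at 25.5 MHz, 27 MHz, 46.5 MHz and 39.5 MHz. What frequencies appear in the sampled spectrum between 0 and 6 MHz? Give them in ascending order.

1.5 MHz, 3 MHz, 3.5 MHz

fs/2 = 6 MHz.
25.5 MHz mod fs = 1.5 MHz.
1.5 MHz ≤ fs/2 = 6 MHz, appears at 1.5 MHz.
27 MHz mod fs = 3 MHz.
3 MHz ≤ fs/2 = 6 MHz, appears at 3 MHz.
46.5 MHz mod fs = 10.5 MHz.
10.5 MHz > fs/2 = 6 MHz, folds to fs − 10.5 MHz = 1.5 MHz.
39.5 MHz mod fs = 3.5 MHz.
3.5 MHz ≤ fs/2 = 6 MHz, appears at 3.5 MHz.
Distinct values: {1.5 MHz, 3 MHz, 3.5 MHz}.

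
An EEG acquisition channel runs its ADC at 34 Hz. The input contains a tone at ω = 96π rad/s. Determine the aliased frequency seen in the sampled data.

ω = 96π rad/s → f = ω/(2π) = 48 Hz.
48 Hz mod fs = 14 Hz.
14 Hz ≤ fs/2 = 17 Hz, appears at 14 Hz.

14 Hz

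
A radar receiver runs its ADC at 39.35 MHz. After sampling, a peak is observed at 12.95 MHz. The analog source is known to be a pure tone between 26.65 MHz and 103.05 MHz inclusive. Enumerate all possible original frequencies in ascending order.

Frequencies that alias to 12.95 MHz are k·fs ± 12.95 MHz for integer k ≥ 0.
k=0: 12.95 MHz.
k=1: 26.4 MHz, 52.3 MHz.
k=2: 65.75 MHz, 91.65 MHz.
k=3: 105.1 MHz, 131 MHz.
Within [26.65 MHz, 103.05 MHz]: 52.3 MHz, 65.75 MHz, 91.65 MHz.

52.3 MHz, 65.75 MHz, 91.65 MHz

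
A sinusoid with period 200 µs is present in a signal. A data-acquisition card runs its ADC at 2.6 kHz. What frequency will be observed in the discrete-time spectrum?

T = 200 µs → f = 1/T = 5 kHz.
5 kHz mod fs = 2.4 kHz.
2.4 kHz > fs/2 = 1.3 kHz, folds to fs − 2.4 kHz = 0.2 kHz.

0.2 kHz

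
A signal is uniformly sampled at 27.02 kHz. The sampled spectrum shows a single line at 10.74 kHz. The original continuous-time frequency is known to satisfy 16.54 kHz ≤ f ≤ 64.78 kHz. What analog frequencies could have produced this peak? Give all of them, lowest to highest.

Frequencies that alias to 10.74 kHz are k·fs ± 10.74 kHz for integer k ≥ 0.
k=0: 10.74 kHz.
k=1: 16.28 kHz, 37.76 kHz.
k=2: 43.3 kHz, 64.78 kHz.
k=3: 70.32 kHz, 91.8 kHz.
Within [16.54 kHz, 64.78 kHz]: 37.76 kHz, 43.3 kHz, 64.78 kHz.

37.76 kHz, 43.3 kHz, 64.78 kHz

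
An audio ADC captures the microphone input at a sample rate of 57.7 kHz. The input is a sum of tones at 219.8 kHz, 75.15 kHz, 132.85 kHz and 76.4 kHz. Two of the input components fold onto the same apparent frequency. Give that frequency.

17.45 kHz

fs/2 = 28.85 kHz.
219.8 kHz mod fs = 46.7 kHz.
46.7 kHz > fs/2 = 28.85 kHz, folds to fs − 46.7 kHz = 11 kHz.
75.15 kHz mod fs = 17.45 kHz.
17.45 kHz ≤ fs/2 = 28.85 kHz, appears at 17.45 kHz.
132.85 kHz mod fs = 17.45 kHz.
17.45 kHz ≤ fs/2 = 28.85 kHz, appears at 17.45 kHz.
76.4 kHz mod fs = 18.7 kHz.
18.7 kHz ≤ fs/2 = 28.85 kHz, appears at 18.7 kHz.
75.15 kHz and 132.85 kHz both map to 17.45 kHz.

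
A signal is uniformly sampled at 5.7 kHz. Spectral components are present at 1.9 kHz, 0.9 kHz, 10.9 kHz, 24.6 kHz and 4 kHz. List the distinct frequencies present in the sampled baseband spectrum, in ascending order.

fs/2 = 2.85 kHz.
1.9 kHz ≤ fs/2 = 2.85 kHz, passes unchanged.
0.9 kHz ≤ fs/2 = 2.85 kHz, passes unchanged.
10.9 kHz mod fs = 5.2 kHz.
5.2 kHz > fs/2 = 2.85 kHz, folds to fs − 5.2 kHz = 0.5 kHz.
24.6 kHz mod fs = 1.8 kHz.
1.8 kHz ≤ fs/2 = 2.85 kHz, appears at 1.8 kHz.
4 kHz > fs/2 = 2.85 kHz, folds to fs − 4 kHz = 1.7 kHz.
Distinct values: {0.5 kHz, 0.9 kHz, 1.7 kHz, 1.8 kHz, 1.9 kHz}.

0.5 kHz, 0.9 kHz, 1.7 kHz, 1.8 kHz, 1.9 kHz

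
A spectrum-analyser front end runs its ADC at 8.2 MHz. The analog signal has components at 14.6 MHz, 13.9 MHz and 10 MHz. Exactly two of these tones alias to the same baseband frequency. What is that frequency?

1.8 MHz

fs/2 = 4.1 MHz.
14.6 MHz mod fs = 6.4 MHz.
6.4 MHz > fs/2 = 4.1 MHz, folds to fs − 6.4 MHz = 1.8 MHz.
13.9 MHz mod fs = 5.7 MHz.
5.7 MHz > fs/2 = 4.1 MHz, folds to fs − 5.7 MHz = 2.5 MHz.
10 MHz mod fs = 1.8 MHz.
1.8 MHz ≤ fs/2 = 4.1 MHz, appears at 1.8 MHz.
10 MHz and 14.6 MHz both map to 1.8 MHz.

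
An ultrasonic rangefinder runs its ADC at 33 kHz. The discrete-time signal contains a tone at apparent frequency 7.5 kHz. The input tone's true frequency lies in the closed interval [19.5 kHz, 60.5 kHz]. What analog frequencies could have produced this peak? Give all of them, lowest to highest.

25.5 kHz, 40.5 kHz, 58.5 kHz

Frequencies that alias to 7.5 kHz are k·fs ± 7.5 kHz for integer k ≥ 0.
k=0: 7.5 kHz.
k=1: 25.5 kHz, 40.5 kHz.
k=2: 58.5 kHz, 73.5 kHz.
k=3: 91.5 kHz, 106.5 kHz.
Within [19.5 kHz, 60.5 kHz]: 25.5 kHz, 40.5 kHz, 58.5 kHz.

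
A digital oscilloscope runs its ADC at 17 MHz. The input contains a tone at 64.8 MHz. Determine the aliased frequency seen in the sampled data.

3.2 MHz

64.8 MHz mod fs = 13.8 MHz.
13.8 MHz > fs/2 = 8.5 MHz, folds to fs − 13.8 MHz = 3.2 MHz.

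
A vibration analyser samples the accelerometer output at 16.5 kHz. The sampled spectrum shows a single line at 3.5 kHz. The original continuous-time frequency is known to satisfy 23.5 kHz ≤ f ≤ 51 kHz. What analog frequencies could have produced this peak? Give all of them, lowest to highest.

29.5 kHz, 36.5 kHz, 46 kHz

Frequencies that alias to 3.5 kHz are k·fs ± 3.5 kHz for integer k ≥ 0.
k=0: 3.5 kHz.
k=1: 13 kHz, 20 kHz.
k=2: 29.5 kHz, 36.5 kHz.
k=3: 46 kHz, 53 kHz.
k=4: 62.5 kHz, 69.5 kHz.
Within [23.5 kHz, 51 kHz]: 29.5 kHz, 36.5 kHz, 46 kHz.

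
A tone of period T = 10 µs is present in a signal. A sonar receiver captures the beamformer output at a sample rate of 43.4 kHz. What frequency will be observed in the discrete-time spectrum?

T = 10 µs → f = 1/T = 100 kHz.
100 kHz mod fs = 13.2 kHz.
13.2 kHz ≤ fs/2 = 21.7 kHz, appears at 13.2 kHz.

13.2 kHz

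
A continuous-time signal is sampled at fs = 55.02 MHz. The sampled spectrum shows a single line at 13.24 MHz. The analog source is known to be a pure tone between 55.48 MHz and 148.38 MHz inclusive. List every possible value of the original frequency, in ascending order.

Frequencies that alias to 13.24 MHz are k·fs ± 13.24 MHz for integer k ≥ 0.
k=0: 13.24 MHz.
k=1: 41.78 MHz, 68.26 MHz.
k=2: 96.8 MHz, 123.28 MHz.
k=3: 151.82 MHz, 178.3 MHz.
Within [55.48 MHz, 148.38 MHz]: 68.26 MHz, 96.8 MHz, 123.28 MHz.

68.26 MHz, 96.8 MHz, 123.28 MHz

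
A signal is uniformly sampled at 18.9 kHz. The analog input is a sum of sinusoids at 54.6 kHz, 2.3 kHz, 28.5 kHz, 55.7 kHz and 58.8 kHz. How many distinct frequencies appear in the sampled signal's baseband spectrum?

fs/2 = 9.45 kHz.
54.6 kHz mod fs = 16.8 kHz.
16.8 kHz > fs/2 = 9.45 kHz, folds to fs − 16.8 kHz = 2.1 kHz.
2.3 kHz ≤ fs/2 = 9.45 kHz, passes unchanged.
28.5 kHz mod fs = 9.6 kHz.
9.6 kHz > fs/2 = 9.45 kHz, folds to fs − 9.6 kHz = 9.3 kHz.
55.7 kHz mod fs = 17.9 kHz.
17.9 kHz > fs/2 = 9.45 kHz, folds to fs − 17.9 kHz = 1 kHz.
58.8 kHz mod fs = 2.1 kHz.
2.1 kHz ≤ fs/2 = 9.45 kHz, appears at 2.1 kHz.
Distinct values: {1 kHz, 2.1 kHz, 2.3 kHz, 9.3 kHz} → 4.

4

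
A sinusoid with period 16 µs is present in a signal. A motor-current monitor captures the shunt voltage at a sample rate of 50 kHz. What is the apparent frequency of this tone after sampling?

12.5 kHz

T = 16 µs → f = 1/T = 62.5 kHz.
62.5 kHz mod fs = 12.5 kHz.
12.5 kHz ≤ fs/2 = 25 kHz, appears at 12.5 kHz.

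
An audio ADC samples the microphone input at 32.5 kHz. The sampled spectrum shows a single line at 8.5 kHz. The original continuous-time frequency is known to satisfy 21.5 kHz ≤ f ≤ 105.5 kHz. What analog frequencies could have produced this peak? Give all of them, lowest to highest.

Frequencies that alias to 8.5 kHz are k·fs ± 8.5 kHz for integer k ≥ 0.
k=0: 8.5 kHz.
k=1: 24 kHz, 41 kHz.
k=2: 56.5 kHz, 73.5 kHz.
k=3: 89 kHz, 106 kHz.
k=4: 121.5 kHz, 138.5 kHz.
Within [21.5 kHz, 105.5 kHz]: 24 kHz, 41 kHz, 56.5 kHz, 73.5 kHz, 89 kHz.

24 kHz, 41 kHz, 56.5 kHz, 73.5 kHz, 89 kHz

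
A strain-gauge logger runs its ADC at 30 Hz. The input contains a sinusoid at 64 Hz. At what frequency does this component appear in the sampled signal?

64 Hz mod fs = 4 Hz.
4 Hz ≤ fs/2 = 15 Hz, appears at 4 Hz.

4 Hz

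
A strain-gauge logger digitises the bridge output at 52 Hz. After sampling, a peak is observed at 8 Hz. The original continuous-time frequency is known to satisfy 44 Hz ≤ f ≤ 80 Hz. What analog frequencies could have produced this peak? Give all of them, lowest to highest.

44 Hz, 60 Hz

Frequencies that alias to 8 Hz are k·fs ± 8 Hz for integer k ≥ 0.
k=0: 8 Hz.
k=1: 44 Hz, 60 Hz.
k=2: 96 Hz, 112 Hz.
Within [44 Hz, 80 Hz]: 44 Hz, 60 Hz.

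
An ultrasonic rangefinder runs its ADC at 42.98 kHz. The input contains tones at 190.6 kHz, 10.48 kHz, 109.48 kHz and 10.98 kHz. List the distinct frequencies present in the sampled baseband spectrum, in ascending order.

10.48 kHz, 10.98 kHz, 18.68 kHz, 19.46 kHz

fs/2 = 21.49 kHz.
190.6 kHz mod fs = 18.68 kHz.
18.68 kHz ≤ fs/2 = 21.49 kHz, appears at 18.68 kHz.
10.48 kHz ≤ fs/2 = 21.49 kHz, passes unchanged.
109.48 kHz mod fs = 23.52 kHz.
23.52 kHz > fs/2 = 21.49 kHz, folds to fs − 23.52 kHz = 19.46 kHz.
10.98 kHz ≤ fs/2 = 21.49 kHz, passes unchanged.
Distinct values: {10.48 kHz, 10.98 kHz, 18.68 kHz, 19.46 kHz}.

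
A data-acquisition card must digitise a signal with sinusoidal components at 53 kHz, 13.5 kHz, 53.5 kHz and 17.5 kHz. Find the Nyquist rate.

107 kHz

Highest-frequency component: 53.5 kHz.
Nyquist rate = 2 × 53.5 kHz = 107 kHz.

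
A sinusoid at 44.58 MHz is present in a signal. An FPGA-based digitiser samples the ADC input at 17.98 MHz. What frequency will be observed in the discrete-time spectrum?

44.58 MHz mod fs = 8.62 MHz.
8.62 MHz ≤ fs/2 = 8.99 MHz, appears at 8.62 MHz.

8.62 MHz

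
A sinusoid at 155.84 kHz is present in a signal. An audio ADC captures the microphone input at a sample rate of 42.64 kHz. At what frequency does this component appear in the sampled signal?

14.72 kHz

155.84 kHz mod fs = 27.92 kHz.
27.92 kHz > fs/2 = 21.32 kHz, folds to fs − 27.92 kHz = 14.72 kHz.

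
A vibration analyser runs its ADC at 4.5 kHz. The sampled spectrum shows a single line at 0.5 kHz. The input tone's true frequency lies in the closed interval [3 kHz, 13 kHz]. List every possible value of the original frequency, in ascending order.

4 kHz, 5 kHz, 8.5 kHz, 9.5 kHz, 13 kHz

Frequencies that alias to 0.5 kHz are k·fs ± 0.5 kHz for integer k ≥ 0.
k=0: 0.5 kHz.
k=1: 4 kHz, 5 kHz.
k=2: 8.5 kHz, 9.5 kHz.
k=3: 13 kHz, 14 kHz.
k=4: 17.5 kHz, 18.5 kHz.
Within [3 kHz, 13 kHz]: 4 kHz, 5 kHz, 8.5 kHz, 9.5 kHz, 13 kHz.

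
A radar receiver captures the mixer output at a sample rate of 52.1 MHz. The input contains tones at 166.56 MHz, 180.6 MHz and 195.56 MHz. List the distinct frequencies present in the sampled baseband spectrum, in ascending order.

10.26 MHz, 12.84 MHz, 24.3 MHz

fs/2 = 26.05 MHz.
166.56 MHz mod fs = 10.26 MHz.
10.26 MHz ≤ fs/2 = 26.05 MHz, appears at 10.26 MHz.
180.6 MHz mod fs = 24.3 MHz.
24.3 MHz ≤ fs/2 = 26.05 MHz, appears at 24.3 MHz.
195.56 MHz mod fs = 39.26 MHz.
39.26 MHz > fs/2 = 26.05 MHz, folds to fs − 39.26 MHz = 12.84 MHz.
Distinct values: {10.26 MHz, 12.84 MHz, 24.3 MHz}.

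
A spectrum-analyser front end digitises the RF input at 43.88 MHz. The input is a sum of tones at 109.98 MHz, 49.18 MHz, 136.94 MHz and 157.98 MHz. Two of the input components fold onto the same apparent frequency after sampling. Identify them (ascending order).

fs/2 = 21.94 MHz.
109.98 MHz mod fs = 22.22 MHz.
22.22 MHz > fs/2 = 21.94 MHz, folds to fs − 22.22 MHz = 21.66 MHz.
49.18 MHz mod fs = 5.3 MHz.
5.3 MHz ≤ fs/2 = 21.94 MHz, appears at 5.3 MHz.
136.94 MHz mod fs = 5.3 MHz.
5.3 MHz ≤ fs/2 = 21.94 MHz, appears at 5.3 MHz.
157.98 MHz mod fs = 26.34 MHz.
26.34 MHz > fs/2 = 21.94 MHz, folds to fs − 26.34 MHz = 17.54 MHz.
49.18 MHz and 136.94 MHz both map to 5.3 MHz.

49.18 MHz, 136.94 MHz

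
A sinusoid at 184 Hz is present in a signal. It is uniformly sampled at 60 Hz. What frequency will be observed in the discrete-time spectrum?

184 Hz mod fs = 4 Hz.
4 Hz ≤ fs/2 = 30 Hz, appears at 4 Hz.

4 Hz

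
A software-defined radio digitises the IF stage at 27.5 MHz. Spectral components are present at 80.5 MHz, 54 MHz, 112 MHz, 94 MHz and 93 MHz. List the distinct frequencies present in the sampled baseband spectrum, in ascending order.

1 MHz, 2 MHz, 10.5 MHz, 11.5 MHz

fs/2 = 13.75 MHz.
80.5 MHz mod fs = 25.5 MHz.
25.5 MHz > fs/2 = 13.75 MHz, folds to fs − 25.5 MHz = 2 MHz.
54 MHz mod fs = 26.5 MHz.
26.5 MHz > fs/2 = 13.75 MHz, folds to fs − 26.5 MHz = 1 MHz.
112 MHz mod fs = 2 MHz.
2 MHz ≤ fs/2 = 13.75 MHz, appears at 2 MHz.
94 MHz mod fs = 11.5 MHz.
11.5 MHz ≤ fs/2 = 13.75 MHz, appears at 11.5 MHz.
93 MHz mod fs = 10.5 MHz.
10.5 MHz ≤ fs/2 = 13.75 MHz, appears at 10.5 MHz.
Distinct values: {1 MHz, 2 MHz, 10.5 MHz, 11.5 MHz}.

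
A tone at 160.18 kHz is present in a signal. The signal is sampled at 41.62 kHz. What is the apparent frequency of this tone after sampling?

160.18 kHz mod fs = 35.32 kHz.
35.32 kHz > fs/2 = 20.81 kHz, folds to fs − 35.32 kHz = 6.3 kHz.

6.3 kHz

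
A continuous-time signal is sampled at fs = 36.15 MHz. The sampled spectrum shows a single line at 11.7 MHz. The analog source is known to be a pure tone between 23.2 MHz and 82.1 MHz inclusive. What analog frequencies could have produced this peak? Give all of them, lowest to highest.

24.45 MHz, 47.85 MHz, 60.6 MHz

Frequencies that alias to 11.7 MHz are k·fs ± 11.7 MHz for integer k ≥ 0.
k=0: 11.7 MHz.
k=1: 24.45 MHz, 47.85 MHz.
k=2: 60.6 MHz, 84 MHz.
k=3: 96.75 MHz, 120.15 MHz.
Within [23.2 MHz, 82.1 MHz]: 24.45 MHz, 47.85 MHz, 60.6 MHz.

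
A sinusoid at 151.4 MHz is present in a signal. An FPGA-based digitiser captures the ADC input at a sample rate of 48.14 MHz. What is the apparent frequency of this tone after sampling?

6.98 MHz

151.4 MHz mod fs = 6.98 MHz.
6.98 MHz ≤ fs/2 = 24.07 MHz, appears at 6.98 MHz.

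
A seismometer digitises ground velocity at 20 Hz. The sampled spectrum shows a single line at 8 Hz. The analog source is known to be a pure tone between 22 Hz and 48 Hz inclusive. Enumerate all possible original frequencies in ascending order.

Frequencies that alias to 8 Hz are k·fs ± 8 Hz for integer k ≥ 0.
k=0: 8 Hz.
k=1: 12 Hz, 28 Hz.
k=2: 32 Hz, 48 Hz.
k=3: 52 Hz, 68 Hz.
Within [22 Hz, 48 Hz]: 28 Hz, 32 Hz, 48 Hz.

28 Hz, 32 Hz, 48 Hz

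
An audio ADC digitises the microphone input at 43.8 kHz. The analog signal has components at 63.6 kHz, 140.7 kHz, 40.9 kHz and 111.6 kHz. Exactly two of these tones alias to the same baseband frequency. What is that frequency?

fs/2 = 21.9 kHz.
63.6 kHz mod fs = 19.8 kHz.
19.8 kHz ≤ fs/2 = 21.9 kHz, appears at 19.8 kHz.
140.7 kHz mod fs = 9.3 kHz.
9.3 kHz ≤ fs/2 = 21.9 kHz, appears at 9.3 kHz.
40.9 kHz > fs/2 = 21.9 kHz, folds to fs − 40.9 kHz = 2.9 kHz.
111.6 kHz mod fs = 24 kHz.
24 kHz > fs/2 = 21.9 kHz, folds to fs − 24 kHz = 19.8 kHz.
63.6 kHz and 111.6 kHz both map to 19.8 kHz.

19.8 kHz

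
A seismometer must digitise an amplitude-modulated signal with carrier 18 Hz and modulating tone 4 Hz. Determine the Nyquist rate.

AM sidebands sit at fc ± fm = 14 Hz and 22 Hz.
Highest-frequency component: 22 Hz.
Nyquist rate = 2 × 22 Hz = 44 Hz.

44 Hz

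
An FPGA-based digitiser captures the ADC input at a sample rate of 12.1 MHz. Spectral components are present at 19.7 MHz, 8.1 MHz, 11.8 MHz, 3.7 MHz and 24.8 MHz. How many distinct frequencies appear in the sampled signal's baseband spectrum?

fs/2 = 6.05 MHz.
19.7 MHz mod fs = 7.6 MHz.
7.6 MHz > fs/2 = 6.05 MHz, folds to fs − 7.6 MHz = 4.5 MHz.
8.1 MHz > fs/2 = 6.05 MHz, folds to fs − 8.1 MHz = 4 MHz.
11.8 MHz > fs/2 = 6.05 MHz, folds to fs − 11.8 MHz = 0.3 MHz.
3.7 MHz ≤ fs/2 = 6.05 MHz, passes unchanged.
24.8 MHz mod fs = 0.6 MHz.
0.6 MHz ≤ fs/2 = 6.05 MHz, appears at 0.6 MHz.
Distinct values: {0.3 MHz, 0.6 MHz, 3.7 MHz, 4 MHz, 4.5 MHz} → 5.

5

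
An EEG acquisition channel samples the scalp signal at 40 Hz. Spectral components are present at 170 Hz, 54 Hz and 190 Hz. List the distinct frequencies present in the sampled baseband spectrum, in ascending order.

fs/2 = 20 Hz.
170 Hz mod fs = 10 Hz.
10 Hz ≤ fs/2 = 20 Hz, appears at 10 Hz.
54 Hz mod fs = 14 Hz.
14 Hz ≤ fs/2 = 20 Hz, appears at 14 Hz.
190 Hz mod fs = 30 Hz.
30 Hz > fs/2 = 20 Hz, folds to fs − 30 Hz = 10 Hz.
Distinct values: {10 Hz, 14 Hz}.

10 Hz, 14 Hz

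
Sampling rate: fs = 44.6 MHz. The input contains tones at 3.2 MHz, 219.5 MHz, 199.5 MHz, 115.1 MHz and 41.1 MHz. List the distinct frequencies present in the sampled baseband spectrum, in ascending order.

fs/2 = 22.3 MHz.
3.2 MHz ≤ fs/2 = 22.3 MHz, passes unchanged.
219.5 MHz mod fs = 41.1 MHz.
41.1 MHz > fs/2 = 22.3 MHz, folds to fs − 41.1 MHz = 3.5 MHz.
199.5 MHz mod fs = 21.1 MHz.
21.1 MHz ≤ fs/2 = 22.3 MHz, appears at 21.1 MHz.
115.1 MHz mod fs = 25.9 MHz.
25.9 MHz > fs/2 = 22.3 MHz, folds to fs − 25.9 MHz = 18.7 MHz.
41.1 MHz > fs/2 = 22.3 MHz, folds to fs − 41.1 MHz = 3.5 MHz.
Distinct values: {3.2 MHz, 3.5 MHz, 18.7 MHz, 21.1 MHz}.

3.2 MHz, 3.5 MHz, 18.7 MHz, 21.1 MHz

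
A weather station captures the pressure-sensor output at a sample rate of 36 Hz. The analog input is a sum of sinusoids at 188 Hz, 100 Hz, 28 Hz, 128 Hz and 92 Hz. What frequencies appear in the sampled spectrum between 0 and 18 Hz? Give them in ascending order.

8 Hz, 16 Hz

fs/2 = 18 Hz.
188 Hz mod fs = 8 Hz.
8 Hz ≤ fs/2 = 18 Hz, appears at 8 Hz.
100 Hz mod fs = 28 Hz.
28 Hz > fs/2 = 18 Hz, folds to fs − 28 Hz = 8 Hz.
28 Hz > fs/2 = 18 Hz, folds to fs − 28 Hz = 8 Hz.
128 Hz mod fs = 20 Hz.
20 Hz > fs/2 = 18 Hz, folds to fs − 20 Hz = 16 Hz.
92 Hz mod fs = 20 Hz.
20 Hz > fs/2 = 18 Hz, folds to fs − 20 Hz = 16 Hz.
Distinct values: {8 Hz, 16 Hz}.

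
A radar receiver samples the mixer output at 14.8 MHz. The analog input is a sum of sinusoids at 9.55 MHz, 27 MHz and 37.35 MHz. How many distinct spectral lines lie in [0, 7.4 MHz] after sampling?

fs/2 = 7.4 MHz.
9.55 MHz > fs/2 = 7.4 MHz, folds to fs − 9.55 MHz = 5.25 MHz.
27 MHz mod fs = 12.2 MHz.
12.2 MHz > fs/2 = 7.4 MHz, folds to fs − 12.2 MHz = 2.6 MHz.
37.35 MHz mod fs = 7.75 MHz.
7.75 MHz > fs/2 = 7.4 MHz, folds to fs − 7.75 MHz = 7.05 MHz.
Distinct values: {2.6 MHz, 5.25 MHz, 7.05 MHz} → 3.

3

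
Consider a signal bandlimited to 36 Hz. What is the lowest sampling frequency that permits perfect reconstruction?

72 Hz

Nyquist rate = 2 × 36 Hz = 72 Hz.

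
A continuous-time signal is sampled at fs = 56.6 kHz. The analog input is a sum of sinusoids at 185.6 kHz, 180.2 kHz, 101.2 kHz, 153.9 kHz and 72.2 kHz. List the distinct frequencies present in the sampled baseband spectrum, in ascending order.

10.4 kHz, 12 kHz, 15.6 kHz, 15.8 kHz, 15.9 kHz

fs/2 = 28.3 kHz.
185.6 kHz mod fs = 15.8 kHz.
15.8 kHz ≤ fs/2 = 28.3 kHz, appears at 15.8 kHz.
180.2 kHz mod fs = 10.4 kHz.
10.4 kHz ≤ fs/2 = 28.3 kHz, appears at 10.4 kHz.
101.2 kHz mod fs = 44.6 kHz.
44.6 kHz > fs/2 = 28.3 kHz, folds to fs − 44.6 kHz = 12 kHz.
153.9 kHz mod fs = 40.7 kHz.
40.7 kHz > fs/2 = 28.3 kHz, folds to fs − 40.7 kHz = 15.9 kHz.
72.2 kHz mod fs = 15.6 kHz.
15.6 kHz ≤ fs/2 = 28.3 kHz, appears at 15.6 kHz.
Distinct values: {10.4 kHz, 12 kHz, 15.6 kHz, 15.8 kHz, 15.9 kHz}.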